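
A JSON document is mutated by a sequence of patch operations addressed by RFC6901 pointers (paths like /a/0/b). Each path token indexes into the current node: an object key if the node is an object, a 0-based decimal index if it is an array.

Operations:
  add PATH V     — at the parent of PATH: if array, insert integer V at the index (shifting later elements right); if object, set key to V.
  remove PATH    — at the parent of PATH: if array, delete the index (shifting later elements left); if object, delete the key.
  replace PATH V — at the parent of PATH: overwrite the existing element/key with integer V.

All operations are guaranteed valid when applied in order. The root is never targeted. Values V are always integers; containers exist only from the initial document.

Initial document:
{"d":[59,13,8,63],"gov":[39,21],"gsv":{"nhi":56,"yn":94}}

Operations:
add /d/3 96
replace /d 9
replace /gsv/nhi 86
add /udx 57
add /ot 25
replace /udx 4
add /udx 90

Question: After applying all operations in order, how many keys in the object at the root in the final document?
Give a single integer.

Answer: 5

Derivation:
After op 1 (add /d/3 96): {"d":[59,13,8,96,63],"gov":[39,21],"gsv":{"nhi":56,"yn":94}}
After op 2 (replace /d 9): {"d":9,"gov":[39,21],"gsv":{"nhi":56,"yn":94}}
After op 3 (replace /gsv/nhi 86): {"d":9,"gov":[39,21],"gsv":{"nhi":86,"yn":94}}
After op 4 (add /udx 57): {"d":9,"gov":[39,21],"gsv":{"nhi":86,"yn":94},"udx":57}
After op 5 (add /ot 25): {"d":9,"gov":[39,21],"gsv":{"nhi":86,"yn":94},"ot":25,"udx":57}
After op 6 (replace /udx 4): {"d":9,"gov":[39,21],"gsv":{"nhi":86,"yn":94},"ot":25,"udx":4}
After op 7 (add /udx 90): {"d":9,"gov":[39,21],"gsv":{"nhi":86,"yn":94},"ot":25,"udx":90}
Size at the root: 5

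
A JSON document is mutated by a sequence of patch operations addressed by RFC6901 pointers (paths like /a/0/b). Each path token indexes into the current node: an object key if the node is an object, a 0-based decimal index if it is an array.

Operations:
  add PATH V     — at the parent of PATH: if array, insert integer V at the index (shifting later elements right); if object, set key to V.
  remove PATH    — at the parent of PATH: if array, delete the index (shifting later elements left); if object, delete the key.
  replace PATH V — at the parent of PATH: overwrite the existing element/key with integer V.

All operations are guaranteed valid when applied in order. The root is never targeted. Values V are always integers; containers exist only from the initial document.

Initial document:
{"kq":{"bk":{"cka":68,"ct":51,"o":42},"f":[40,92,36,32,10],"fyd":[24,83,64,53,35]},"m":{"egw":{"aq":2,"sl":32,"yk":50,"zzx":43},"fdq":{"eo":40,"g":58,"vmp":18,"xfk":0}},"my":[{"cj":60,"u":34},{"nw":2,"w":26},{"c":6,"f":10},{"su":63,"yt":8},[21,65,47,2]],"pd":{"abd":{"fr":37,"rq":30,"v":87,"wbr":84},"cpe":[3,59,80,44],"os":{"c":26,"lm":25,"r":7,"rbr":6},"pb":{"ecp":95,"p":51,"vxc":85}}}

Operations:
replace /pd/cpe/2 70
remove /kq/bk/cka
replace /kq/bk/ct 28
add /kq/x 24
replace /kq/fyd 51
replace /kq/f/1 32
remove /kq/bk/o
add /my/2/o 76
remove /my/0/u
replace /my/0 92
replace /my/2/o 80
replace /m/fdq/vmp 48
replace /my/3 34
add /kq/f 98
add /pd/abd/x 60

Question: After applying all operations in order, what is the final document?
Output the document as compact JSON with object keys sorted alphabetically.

Answer: {"kq":{"bk":{"ct":28},"f":98,"fyd":51,"x":24},"m":{"egw":{"aq":2,"sl":32,"yk":50,"zzx":43},"fdq":{"eo":40,"g":58,"vmp":48,"xfk":0}},"my":[92,{"nw":2,"w":26},{"c":6,"f":10,"o":80},34,[21,65,47,2]],"pd":{"abd":{"fr":37,"rq":30,"v":87,"wbr":84,"x":60},"cpe":[3,59,70,44],"os":{"c":26,"lm":25,"r":7,"rbr":6},"pb":{"ecp":95,"p":51,"vxc":85}}}

Derivation:
After op 1 (replace /pd/cpe/2 70): {"kq":{"bk":{"cka":68,"ct":51,"o":42},"f":[40,92,36,32,10],"fyd":[24,83,64,53,35]},"m":{"egw":{"aq":2,"sl":32,"yk":50,"zzx":43},"fdq":{"eo":40,"g":58,"vmp":18,"xfk":0}},"my":[{"cj":60,"u":34},{"nw":2,"w":26},{"c":6,"f":10},{"su":63,"yt":8},[21,65,47,2]],"pd":{"abd":{"fr":37,"rq":30,"v":87,"wbr":84},"cpe":[3,59,70,44],"os":{"c":26,"lm":25,"r":7,"rbr":6},"pb":{"ecp":95,"p":51,"vxc":85}}}
After op 2 (remove /kq/bk/cka): {"kq":{"bk":{"ct":51,"o":42},"f":[40,92,36,32,10],"fyd":[24,83,64,53,35]},"m":{"egw":{"aq":2,"sl":32,"yk":50,"zzx":43},"fdq":{"eo":40,"g":58,"vmp":18,"xfk":0}},"my":[{"cj":60,"u":34},{"nw":2,"w":26},{"c":6,"f":10},{"su":63,"yt":8},[21,65,47,2]],"pd":{"abd":{"fr":37,"rq":30,"v":87,"wbr":84},"cpe":[3,59,70,44],"os":{"c":26,"lm":25,"r":7,"rbr":6},"pb":{"ecp":95,"p":51,"vxc":85}}}
After op 3 (replace /kq/bk/ct 28): {"kq":{"bk":{"ct":28,"o":42},"f":[40,92,36,32,10],"fyd":[24,83,64,53,35]},"m":{"egw":{"aq":2,"sl":32,"yk":50,"zzx":43},"fdq":{"eo":40,"g":58,"vmp":18,"xfk":0}},"my":[{"cj":60,"u":34},{"nw":2,"w":26},{"c":6,"f":10},{"su":63,"yt":8},[21,65,47,2]],"pd":{"abd":{"fr":37,"rq":30,"v":87,"wbr":84},"cpe":[3,59,70,44],"os":{"c":26,"lm":25,"r":7,"rbr":6},"pb":{"ecp":95,"p":51,"vxc":85}}}
After op 4 (add /kq/x 24): {"kq":{"bk":{"ct":28,"o":42},"f":[40,92,36,32,10],"fyd":[24,83,64,53,35],"x":24},"m":{"egw":{"aq":2,"sl":32,"yk":50,"zzx":43},"fdq":{"eo":40,"g":58,"vmp":18,"xfk":0}},"my":[{"cj":60,"u":34},{"nw":2,"w":26},{"c":6,"f":10},{"su":63,"yt":8},[21,65,47,2]],"pd":{"abd":{"fr":37,"rq":30,"v":87,"wbr":84},"cpe":[3,59,70,44],"os":{"c":26,"lm":25,"r":7,"rbr":6},"pb":{"ecp":95,"p":51,"vxc":85}}}
After op 5 (replace /kq/fyd 51): {"kq":{"bk":{"ct":28,"o":42},"f":[40,92,36,32,10],"fyd":51,"x":24},"m":{"egw":{"aq":2,"sl":32,"yk":50,"zzx":43},"fdq":{"eo":40,"g":58,"vmp":18,"xfk":0}},"my":[{"cj":60,"u":34},{"nw":2,"w":26},{"c":6,"f":10},{"su":63,"yt":8},[21,65,47,2]],"pd":{"abd":{"fr":37,"rq":30,"v":87,"wbr":84},"cpe":[3,59,70,44],"os":{"c":26,"lm":25,"r":7,"rbr":6},"pb":{"ecp":95,"p":51,"vxc":85}}}
After op 6 (replace /kq/f/1 32): {"kq":{"bk":{"ct":28,"o":42},"f":[40,32,36,32,10],"fyd":51,"x":24},"m":{"egw":{"aq":2,"sl":32,"yk":50,"zzx":43},"fdq":{"eo":40,"g":58,"vmp":18,"xfk":0}},"my":[{"cj":60,"u":34},{"nw":2,"w":26},{"c":6,"f":10},{"su":63,"yt":8},[21,65,47,2]],"pd":{"abd":{"fr":37,"rq":30,"v":87,"wbr":84},"cpe":[3,59,70,44],"os":{"c":26,"lm":25,"r":7,"rbr":6},"pb":{"ecp":95,"p":51,"vxc":85}}}
After op 7 (remove /kq/bk/o): {"kq":{"bk":{"ct":28},"f":[40,32,36,32,10],"fyd":51,"x":24},"m":{"egw":{"aq":2,"sl":32,"yk":50,"zzx":43},"fdq":{"eo":40,"g":58,"vmp":18,"xfk":0}},"my":[{"cj":60,"u":34},{"nw":2,"w":26},{"c":6,"f":10},{"su":63,"yt":8},[21,65,47,2]],"pd":{"abd":{"fr":37,"rq":30,"v":87,"wbr":84},"cpe":[3,59,70,44],"os":{"c":26,"lm":25,"r":7,"rbr":6},"pb":{"ecp":95,"p":51,"vxc":85}}}
After op 8 (add /my/2/o 76): {"kq":{"bk":{"ct":28},"f":[40,32,36,32,10],"fyd":51,"x":24},"m":{"egw":{"aq":2,"sl":32,"yk":50,"zzx":43},"fdq":{"eo":40,"g":58,"vmp":18,"xfk":0}},"my":[{"cj":60,"u":34},{"nw":2,"w":26},{"c":6,"f":10,"o":76},{"su":63,"yt":8},[21,65,47,2]],"pd":{"abd":{"fr":37,"rq":30,"v":87,"wbr":84},"cpe":[3,59,70,44],"os":{"c":26,"lm":25,"r":7,"rbr":6},"pb":{"ecp":95,"p":51,"vxc":85}}}
After op 9 (remove /my/0/u): {"kq":{"bk":{"ct":28},"f":[40,32,36,32,10],"fyd":51,"x":24},"m":{"egw":{"aq":2,"sl":32,"yk":50,"zzx":43},"fdq":{"eo":40,"g":58,"vmp":18,"xfk":0}},"my":[{"cj":60},{"nw":2,"w":26},{"c":6,"f":10,"o":76},{"su":63,"yt":8},[21,65,47,2]],"pd":{"abd":{"fr":37,"rq":30,"v":87,"wbr":84},"cpe":[3,59,70,44],"os":{"c":26,"lm":25,"r":7,"rbr":6},"pb":{"ecp":95,"p":51,"vxc":85}}}
After op 10 (replace /my/0 92): {"kq":{"bk":{"ct":28},"f":[40,32,36,32,10],"fyd":51,"x":24},"m":{"egw":{"aq":2,"sl":32,"yk":50,"zzx":43},"fdq":{"eo":40,"g":58,"vmp":18,"xfk":0}},"my":[92,{"nw":2,"w":26},{"c":6,"f":10,"o":76},{"su":63,"yt":8},[21,65,47,2]],"pd":{"abd":{"fr":37,"rq":30,"v":87,"wbr":84},"cpe":[3,59,70,44],"os":{"c":26,"lm":25,"r":7,"rbr":6},"pb":{"ecp":95,"p":51,"vxc":85}}}
After op 11 (replace /my/2/o 80): {"kq":{"bk":{"ct":28},"f":[40,32,36,32,10],"fyd":51,"x":24},"m":{"egw":{"aq":2,"sl":32,"yk":50,"zzx":43},"fdq":{"eo":40,"g":58,"vmp":18,"xfk":0}},"my":[92,{"nw":2,"w":26},{"c":6,"f":10,"o":80},{"su":63,"yt":8},[21,65,47,2]],"pd":{"abd":{"fr":37,"rq":30,"v":87,"wbr":84},"cpe":[3,59,70,44],"os":{"c":26,"lm":25,"r":7,"rbr":6},"pb":{"ecp":95,"p":51,"vxc":85}}}
After op 12 (replace /m/fdq/vmp 48): {"kq":{"bk":{"ct":28},"f":[40,32,36,32,10],"fyd":51,"x":24},"m":{"egw":{"aq":2,"sl":32,"yk":50,"zzx":43},"fdq":{"eo":40,"g":58,"vmp":48,"xfk":0}},"my":[92,{"nw":2,"w":26},{"c":6,"f":10,"o":80},{"su":63,"yt":8},[21,65,47,2]],"pd":{"abd":{"fr":37,"rq":30,"v":87,"wbr":84},"cpe":[3,59,70,44],"os":{"c":26,"lm":25,"r":7,"rbr":6},"pb":{"ecp":95,"p":51,"vxc":85}}}
After op 13 (replace /my/3 34): {"kq":{"bk":{"ct":28},"f":[40,32,36,32,10],"fyd":51,"x":24},"m":{"egw":{"aq":2,"sl":32,"yk":50,"zzx":43},"fdq":{"eo":40,"g":58,"vmp":48,"xfk":0}},"my":[92,{"nw":2,"w":26},{"c":6,"f":10,"o":80},34,[21,65,47,2]],"pd":{"abd":{"fr":37,"rq":30,"v":87,"wbr":84},"cpe":[3,59,70,44],"os":{"c":26,"lm":25,"r":7,"rbr":6},"pb":{"ecp":95,"p":51,"vxc":85}}}
After op 14 (add /kq/f 98): {"kq":{"bk":{"ct":28},"f":98,"fyd":51,"x":24},"m":{"egw":{"aq":2,"sl":32,"yk":50,"zzx":43},"fdq":{"eo":40,"g":58,"vmp":48,"xfk":0}},"my":[92,{"nw":2,"w":26},{"c":6,"f":10,"o":80},34,[21,65,47,2]],"pd":{"abd":{"fr":37,"rq":30,"v":87,"wbr":84},"cpe":[3,59,70,44],"os":{"c":26,"lm":25,"r":7,"rbr":6},"pb":{"ecp":95,"p":51,"vxc":85}}}
After op 15 (add /pd/abd/x 60): {"kq":{"bk":{"ct":28},"f":98,"fyd":51,"x":24},"m":{"egw":{"aq":2,"sl":32,"yk":50,"zzx":43},"fdq":{"eo":40,"g":58,"vmp":48,"xfk":0}},"my":[92,{"nw":2,"w":26},{"c":6,"f":10,"o":80},34,[21,65,47,2]],"pd":{"abd":{"fr":37,"rq":30,"v":87,"wbr":84,"x":60},"cpe":[3,59,70,44],"os":{"c":26,"lm":25,"r":7,"rbr":6},"pb":{"ecp":95,"p":51,"vxc":85}}}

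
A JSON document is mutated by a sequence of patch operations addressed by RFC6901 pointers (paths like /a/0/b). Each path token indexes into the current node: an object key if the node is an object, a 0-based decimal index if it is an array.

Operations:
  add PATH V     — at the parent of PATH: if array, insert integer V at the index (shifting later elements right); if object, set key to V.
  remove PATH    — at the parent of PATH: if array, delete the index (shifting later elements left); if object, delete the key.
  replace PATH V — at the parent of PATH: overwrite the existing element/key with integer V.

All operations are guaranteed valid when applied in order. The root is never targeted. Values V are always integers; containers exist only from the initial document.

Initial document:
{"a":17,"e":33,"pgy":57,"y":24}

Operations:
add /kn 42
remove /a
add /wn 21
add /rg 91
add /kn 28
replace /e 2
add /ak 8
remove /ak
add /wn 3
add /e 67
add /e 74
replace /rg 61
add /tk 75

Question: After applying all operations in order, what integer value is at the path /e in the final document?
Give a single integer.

Answer: 74

Derivation:
After op 1 (add /kn 42): {"a":17,"e":33,"kn":42,"pgy":57,"y":24}
After op 2 (remove /a): {"e":33,"kn":42,"pgy":57,"y":24}
After op 3 (add /wn 21): {"e":33,"kn":42,"pgy":57,"wn":21,"y":24}
After op 4 (add /rg 91): {"e":33,"kn":42,"pgy":57,"rg":91,"wn":21,"y":24}
After op 5 (add /kn 28): {"e":33,"kn":28,"pgy":57,"rg":91,"wn":21,"y":24}
After op 6 (replace /e 2): {"e":2,"kn":28,"pgy":57,"rg":91,"wn":21,"y":24}
After op 7 (add /ak 8): {"ak":8,"e":2,"kn":28,"pgy":57,"rg":91,"wn":21,"y":24}
After op 8 (remove /ak): {"e":2,"kn":28,"pgy":57,"rg":91,"wn":21,"y":24}
After op 9 (add /wn 3): {"e":2,"kn":28,"pgy":57,"rg":91,"wn":3,"y":24}
After op 10 (add /e 67): {"e":67,"kn":28,"pgy":57,"rg":91,"wn":3,"y":24}
After op 11 (add /e 74): {"e":74,"kn":28,"pgy":57,"rg":91,"wn":3,"y":24}
After op 12 (replace /rg 61): {"e":74,"kn":28,"pgy":57,"rg":61,"wn":3,"y":24}
After op 13 (add /tk 75): {"e":74,"kn":28,"pgy":57,"rg":61,"tk":75,"wn":3,"y":24}
Value at /e: 74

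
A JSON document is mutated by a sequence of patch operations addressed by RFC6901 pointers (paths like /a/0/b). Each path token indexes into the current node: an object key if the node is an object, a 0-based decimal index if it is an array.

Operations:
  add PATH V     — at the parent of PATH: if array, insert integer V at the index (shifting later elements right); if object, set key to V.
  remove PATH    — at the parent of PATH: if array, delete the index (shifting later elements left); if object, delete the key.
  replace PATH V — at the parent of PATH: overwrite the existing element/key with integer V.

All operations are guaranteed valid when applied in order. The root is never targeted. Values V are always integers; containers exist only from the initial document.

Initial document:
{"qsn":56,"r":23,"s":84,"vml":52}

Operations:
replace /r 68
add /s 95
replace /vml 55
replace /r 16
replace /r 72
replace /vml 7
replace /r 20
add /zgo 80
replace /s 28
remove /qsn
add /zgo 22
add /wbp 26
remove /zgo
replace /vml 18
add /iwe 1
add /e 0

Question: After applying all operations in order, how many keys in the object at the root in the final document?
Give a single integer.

After op 1 (replace /r 68): {"qsn":56,"r":68,"s":84,"vml":52}
After op 2 (add /s 95): {"qsn":56,"r":68,"s":95,"vml":52}
After op 3 (replace /vml 55): {"qsn":56,"r":68,"s":95,"vml":55}
After op 4 (replace /r 16): {"qsn":56,"r":16,"s":95,"vml":55}
After op 5 (replace /r 72): {"qsn":56,"r":72,"s":95,"vml":55}
After op 6 (replace /vml 7): {"qsn":56,"r":72,"s":95,"vml":7}
After op 7 (replace /r 20): {"qsn":56,"r":20,"s":95,"vml":7}
After op 8 (add /zgo 80): {"qsn":56,"r":20,"s":95,"vml":7,"zgo":80}
After op 9 (replace /s 28): {"qsn":56,"r":20,"s":28,"vml":7,"zgo":80}
After op 10 (remove /qsn): {"r":20,"s":28,"vml":7,"zgo":80}
After op 11 (add /zgo 22): {"r":20,"s":28,"vml":7,"zgo":22}
After op 12 (add /wbp 26): {"r":20,"s":28,"vml":7,"wbp":26,"zgo":22}
After op 13 (remove /zgo): {"r":20,"s":28,"vml":7,"wbp":26}
After op 14 (replace /vml 18): {"r":20,"s":28,"vml":18,"wbp":26}
After op 15 (add /iwe 1): {"iwe":1,"r":20,"s":28,"vml":18,"wbp":26}
After op 16 (add /e 0): {"e":0,"iwe":1,"r":20,"s":28,"vml":18,"wbp":26}
Size at the root: 6

Answer: 6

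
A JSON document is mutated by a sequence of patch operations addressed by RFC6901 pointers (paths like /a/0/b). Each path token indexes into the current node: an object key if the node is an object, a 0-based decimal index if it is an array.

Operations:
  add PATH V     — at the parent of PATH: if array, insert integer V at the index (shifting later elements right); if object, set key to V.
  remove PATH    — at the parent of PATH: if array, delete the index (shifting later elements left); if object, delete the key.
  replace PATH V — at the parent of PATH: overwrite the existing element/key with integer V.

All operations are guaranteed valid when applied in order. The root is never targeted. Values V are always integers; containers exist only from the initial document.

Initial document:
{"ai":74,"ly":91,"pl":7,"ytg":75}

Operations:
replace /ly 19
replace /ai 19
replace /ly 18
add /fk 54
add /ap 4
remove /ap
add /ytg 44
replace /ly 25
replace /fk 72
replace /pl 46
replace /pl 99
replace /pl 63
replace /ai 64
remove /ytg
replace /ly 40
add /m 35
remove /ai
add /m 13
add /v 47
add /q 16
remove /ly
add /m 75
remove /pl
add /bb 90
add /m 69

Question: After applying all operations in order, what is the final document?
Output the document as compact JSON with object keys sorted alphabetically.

After op 1 (replace /ly 19): {"ai":74,"ly":19,"pl":7,"ytg":75}
After op 2 (replace /ai 19): {"ai":19,"ly":19,"pl":7,"ytg":75}
After op 3 (replace /ly 18): {"ai":19,"ly":18,"pl":7,"ytg":75}
After op 4 (add /fk 54): {"ai":19,"fk":54,"ly":18,"pl":7,"ytg":75}
After op 5 (add /ap 4): {"ai":19,"ap":4,"fk":54,"ly":18,"pl":7,"ytg":75}
After op 6 (remove /ap): {"ai":19,"fk":54,"ly":18,"pl":7,"ytg":75}
After op 7 (add /ytg 44): {"ai":19,"fk":54,"ly":18,"pl":7,"ytg":44}
After op 8 (replace /ly 25): {"ai":19,"fk":54,"ly":25,"pl":7,"ytg":44}
After op 9 (replace /fk 72): {"ai":19,"fk":72,"ly":25,"pl":7,"ytg":44}
After op 10 (replace /pl 46): {"ai":19,"fk":72,"ly":25,"pl":46,"ytg":44}
After op 11 (replace /pl 99): {"ai":19,"fk":72,"ly":25,"pl":99,"ytg":44}
After op 12 (replace /pl 63): {"ai":19,"fk":72,"ly":25,"pl":63,"ytg":44}
After op 13 (replace /ai 64): {"ai":64,"fk":72,"ly":25,"pl":63,"ytg":44}
After op 14 (remove /ytg): {"ai":64,"fk":72,"ly":25,"pl":63}
After op 15 (replace /ly 40): {"ai":64,"fk":72,"ly":40,"pl":63}
After op 16 (add /m 35): {"ai":64,"fk":72,"ly":40,"m":35,"pl":63}
After op 17 (remove /ai): {"fk":72,"ly":40,"m":35,"pl":63}
After op 18 (add /m 13): {"fk":72,"ly":40,"m":13,"pl":63}
After op 19 (add /v 47): {"fk":72,"ly":40,"m":13,"pl":63,"v":47}
After op 20 (add /q 16): {"fk":72,"ly":40,"m":13,"pl":63,"q":16,"v":47}
After op 21 (remove /ly): {"fk":72,"m":13,"pl":63,"q":16,"v":47}
After op 22 (add /m 75): {"fk":72,"m":75,"pl":63,"q":16,"v":47}
After op 23 (remove /pl): {"fk":72,"m":75,"q":16,"v":47}
After op 24 (add /bb 90): {"bb":90,"fk":72,"m":75,"q":16,"v":47}
After op 25 (add /m 69): {"bb":90,"fk":72,"m":69,"q":16,"v":47}

Answer: {"bb":90,"fk":72,"m":69,"q":16,"v":47}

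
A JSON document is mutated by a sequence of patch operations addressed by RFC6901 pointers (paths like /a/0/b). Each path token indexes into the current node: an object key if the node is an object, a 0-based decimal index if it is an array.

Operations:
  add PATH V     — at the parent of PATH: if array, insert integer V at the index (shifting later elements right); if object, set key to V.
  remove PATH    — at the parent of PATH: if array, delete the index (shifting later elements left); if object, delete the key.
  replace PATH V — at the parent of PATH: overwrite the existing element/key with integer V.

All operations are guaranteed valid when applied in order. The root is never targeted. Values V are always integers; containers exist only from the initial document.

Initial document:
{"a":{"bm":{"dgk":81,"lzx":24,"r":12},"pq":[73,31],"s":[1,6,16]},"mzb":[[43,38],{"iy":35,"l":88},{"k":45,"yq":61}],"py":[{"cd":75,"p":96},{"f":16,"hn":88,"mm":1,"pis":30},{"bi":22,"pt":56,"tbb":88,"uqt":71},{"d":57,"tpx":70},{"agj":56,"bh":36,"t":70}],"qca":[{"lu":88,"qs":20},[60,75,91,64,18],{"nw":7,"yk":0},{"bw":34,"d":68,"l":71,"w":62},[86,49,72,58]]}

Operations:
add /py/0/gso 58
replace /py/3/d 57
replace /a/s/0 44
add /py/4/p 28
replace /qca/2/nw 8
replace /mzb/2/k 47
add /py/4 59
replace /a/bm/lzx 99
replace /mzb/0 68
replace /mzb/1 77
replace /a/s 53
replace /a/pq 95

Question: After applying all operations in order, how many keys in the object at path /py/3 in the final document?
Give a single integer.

After op 1 (add /py/0/gso 58): {"a":{"bm":{"dgk":81,"lzx":24,"r":12},"pq":[73,31],"s":[1,6,16]},"mzb":[[43,38],{"iy":35,"l":88},{"k":45,"yq":61}],"py":[{"cd":75,"gso":58,"p":96},{"f":16,"hn":88,"mm":1,"pis":30},{"bi":22,"pt":56,"tbb":88,"uqt":71},{"d":57,"tpx":70},{"agj":56,"bh":36,"t":70}],"qca":[{"lu":88,"qs":20},[60,75,91,64,18],{"nw":7,"yk":0},{"bw":34,"d":68,"l":71,"w":62},[86,49,72,58]]}
After op 2 (replace /py/3/d 57): {"a":{"bm":{"dgk":81,"lzx":24,"r":12},"pq":[73,31],"s":[1,6,16]},"mzb":[[43,38],{"iy":35,"l":88},{"k":45,"yq":61}],"py":[{"cd":75,"gso":58,"p":96},{"f":16,"hn":88,"mm":1,"pis":30},{"bi":22,"pt":56,"tbb":88,"uqt":71},{"d":57,"tpx":70},{"agj":56,"bh":36,"t":70}],"qca":[{"lu":88,"qs":20},[60,75,91,64,18],{"nw":7,"yk":0},{"bw":34,"d":68,"l":71,"w":62},[86,49,72,58]]}
After op 3 (replace /a/s/0 44): {"a":{"bm":{"dgk":81,"lzx":24,"r":12},"pq":[73,31],"s":[44,6,16]},"mzb":[[43,38],{"iy":35,"l":88},{"k":45,"yq":61}],"py":[{"cd":75,"gso":58,"p":96},{"f":16,"hn":88,"mm":1,"pis":30},{"bi":22,"pt":56,"tbb":88,"uqt":71},{"d":57,"tpx":70},{"agj":56,"bh":36,"t":70}],"qca":[{"lu":88,"qs":20},[60,75,91,64,18],{"nw":7,"yk":0},{"bw":34,"d":68,"l":71,"w":62},[86,49,72,58]]}
After op 4 (add /py/4/p 28): {"a":{"bm":{"dgk":81,"lzx":24,"r":12},"pq":[73,31],"s":[44,6,16]},"mzb":[[43,38],{"iy":35,"l":88},{"k":45,"yq":61}],"py":[{"cd":75,"gso":58,"p":96},{"f":16,"hn":88,"mm":1,"pis":30},{"bi":22,"pt":56,"tbb":88,"uqt":71},{"d":57,"tpx":70},{"agj":56,"bh":36,"p":28,"t":70}],"qca":[{"lu":88,"qs":20},[60,75,91,64,18],{"nw":7,"yk":0},{"bw":34,"d":68,"l":71,"w":62},[86,49,72,58]]}
After op 5 (replace /qca/2/nw 8): {"a":{"bm":{"dgk":81,"lzx":24,"r":12},"pq":[73,31],"s":[44,6,16]},"mzb":[[43,38],{"iy":35,"l":88},{"k":45,"yq":61}],"py":[{"cd":75,"gso":58,"p":96},{"f":16,"hn":88,"mm":1,"pis":30},{"bi":22,"pt":56,"tbb":88,"uqt":71},{"d":57,"tpx":70},{"agj":56,"bh":36,"p":28,"t":70}],"qca":[{"lu":88,"qs":20},[60,75,91,64,18],{"nw":8,"yk":0},{"bw":34,"d":68,"l":71,"w":62},[86,49,72,58]]}
After op 6 (replace /mzb/2/k 47): {"a":{"bm":{"dgk":81,"lzx":24,"r":12},"pq":[73,31],"s":[44,6,16]},"mzb":[[43,38],{"iy":35,"l":88},{"k":47,"yq":61}],"py":[{"cd":75,"gso":58,"p":96},{"f":16,"hn":88,"mm":1,"pis":30},{"bi":22,"pt":56,"tbb":88,"uqt":71},{"d":57,"tpx":70},{"agj":56,"bh":36,"p":28,"t":70}],"qca":[{"lu":88,"qs":20},[60,75,91,64,18],{"nw":8,"yk":0},{"bw":34,"d":68,"l":71,"w":62},[86,49,72,58]]}
After op 7 (add /py/4 59): {"a":{"bm":{"dgk":81,"lzx":24,"r":12},"pq":[73,31],"s":[44,6,16]},"mzb":[[43,38],{"iy":35,"l":88},{"k":47,"yq":61}],"py":[{"cd":75,"gso":58,"p":96},{"f":16,"hn":88,"mm":1,"pis":30},{"bi":22,"pt":56,"tbb":88,"uqt":71},{"d":57,"tpx":70},59,{"agj":56,"bh":36,"p":28,"t":70}],"qca":[{"lu":88,"qs":20},[60,75,91,64,18],{"nw":8,"yk":0},{"bw":34,"d":68,"l":71,"w":62},[86,49,72,58]]}
After op 8 (replace /a/bm/lzx 99): {"a":{"bm":{"dgk":81,"lzx":99,"r":12},"pq":[73,31],"s":[44,6,16]},"mzb":[[43,38],{"iy":35,"l":88},{"k":47,"yq":61}],"py":[{"cd":75,"gso":58,"p":96},{"f":16,"hn":88,"mm":1,"pis":30},{"bi":22,"pt":56,"tbb":88,"uqt":71},{"d":57,"tpx":70},59,{"agj":56,"bh":36,"p":28,"t":70}],"qca":[{"lu":88,"qs":20},[60,75,91,64,18],{"nw":8,"yk":0},{"bw":34,"d":68,"l":71,"w":62},[86,49,72,58]]}
After op 9 (replace /mzb/0 68): {"a":{"bm":{"dgk":81,"lzx":99,"r":12},"pq":[73,31],"s":[44,6,16]},"mzb":[68,{"iy":35,"l":88},{"k":47,"yq":61}],"py":[{"cd":75,"gso":58,"p":96},{"f":16,"hn":88,"mm":1,"pis":30},{"bi":22,"pt":56,"tbb":88,"uqt":71},{"d":57,"tpx":70},59,{"agj":56,"bh":36,"p":28,"t":70}],"qca":[{"lu":88,"qs":20},[60,75,91,64,18],{"nw":8,"yk":0},{"bw":34,"d":68,"l":71,"w":62},[86,49,72,58]]}
After op 10 (replace /mzb/1 77): {"a":{"bm":{"dgk":81,"lzx":99,"r":12},"pq":[73,31],"s":[44,6,16]},"mzb":[68,77,{"k":47,"yq":61}],"py":[{"cd":75,"gso":58,"p":96},{"f":16,"hn":88,"mm":1,"pis":30},{"bi":22,"pt":56,"tbb":88,"uqt":71},{"d":57,"tpx":70},59,{"agj":56,"bh":36,"p":28,"t":70}],"qca":[{"lu":88,"qs":20},[60,75,91,64,18],{"nw":8,"yk":0},{"bw":34,"d":68,"l":71,"w":62},[86,49,72,58]]}
After op 11 (replace /a/s 53): {"a":{"bm":{"dgk":81,"lzx":99,"r":12},"pq":[73,31],"s":53},"mzb":[68,77,{"k":47,"yq":61}],"py":[{"cd":75,"gso":58,"p":96},{"f":16,"hn":88,"mm":1,"pis":30},{"bi":22,"pt":56,"tbb":88,"uqt":71},{"d":57,"tpx":70},59,{"agj":56,"bh":36,"p":28,"t":70}],"qca":[{"lu":88,"qs":20},[60,75,91,64,18],{"nw":8,"yk":0},{"bw":34,"d":68,"l":71,"w":62},[86,49,72,58]]}
After op 12 (replace /a/pq 95): {"a":{"bm":{"dgk":81,"lzx":99,"r":12},"pq":95,"s":53},"mzb":[68,77,{"k":47,"yq":61}],"py":[{"cd":75,"gso":58,"p":96},{"f":16,"hn":88,"mm":1,"pis":30},{"bi":22,"pt":56,"tbb":88,"uqt":71},{"d":57,"tpx":70},59,{"agj":56,"bh":36,"p":28,"t":70}],"qca":[{"lu":88,"qs":20},[60,75,91,64,18],{"nw":8,"yk":0},{"bw":34,"d":68,"l":71,"w":62},[86,49,72,58]]}
Size at path /py/3: 2

Answer: 2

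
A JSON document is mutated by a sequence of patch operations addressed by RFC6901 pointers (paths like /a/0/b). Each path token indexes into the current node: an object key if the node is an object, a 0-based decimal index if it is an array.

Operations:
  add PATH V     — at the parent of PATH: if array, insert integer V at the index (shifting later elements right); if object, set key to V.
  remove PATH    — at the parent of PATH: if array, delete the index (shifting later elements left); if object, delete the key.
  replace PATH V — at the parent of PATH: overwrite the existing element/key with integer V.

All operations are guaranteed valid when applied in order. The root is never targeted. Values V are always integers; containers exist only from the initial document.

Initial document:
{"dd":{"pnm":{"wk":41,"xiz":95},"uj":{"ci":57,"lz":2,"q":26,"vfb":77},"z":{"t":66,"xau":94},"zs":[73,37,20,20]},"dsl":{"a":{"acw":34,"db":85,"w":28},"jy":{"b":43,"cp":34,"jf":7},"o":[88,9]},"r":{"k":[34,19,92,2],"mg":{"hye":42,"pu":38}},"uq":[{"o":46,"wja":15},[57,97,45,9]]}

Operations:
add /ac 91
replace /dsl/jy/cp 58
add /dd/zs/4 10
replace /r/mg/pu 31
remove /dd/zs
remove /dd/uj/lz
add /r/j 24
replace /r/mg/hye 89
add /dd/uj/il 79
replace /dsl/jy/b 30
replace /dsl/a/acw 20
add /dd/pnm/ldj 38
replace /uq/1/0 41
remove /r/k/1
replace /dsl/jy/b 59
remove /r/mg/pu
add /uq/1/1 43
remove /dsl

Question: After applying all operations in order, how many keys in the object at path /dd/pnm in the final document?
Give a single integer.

Answer: 3

Derivation:
After op 1 (add /ac 91): {"ac":91,"dd":{"pnm":{"wk":41,"xiz":95},"uj":{"ci":57,"lz":2,"q":26,"vfb":77},"z":{"t":66,"xau":94},"zs":[73,37,20,20]},"dsl":{"a":{"acw":34,"db":85,"w":28},"jy":{"b":43,"cp":34,"jf":7},"o":[88,9]},"r":{"k":[34,19,92,2],"mg":{"hye":42,"pu":38}},"uq":[{"o":46,"wja":15},[57,97,45,9]]}
After op 2 (replace /dsl/jy/cp 58): {"ac":91,"dd":{"pnm":{"wk":41,"xiz":95},"uj":{"ci":57,"lz":2,"q":26,"vfb":77},"z":{"t":66,"xau":94},"zs":[73,37,20,20]},"dsl":{"a":{"acw":34,"db":85,"w":28},"jy":{"b":43,"cp":58,"jf":7},"o":[88,9]},"r":{"k":[34,19,92,2],"mg":{"hye":42,"pu":38}},"uq":[{"o":46,"wja":15},[57,97,45,9]]}
After op 3 (add /dd/zs/4 10): {"ac":91,"dd":{"pnm":{"wk":41,"xiz":95},"uj":{"ci":57,"lz":2,"q":26,"vfb":77},"z":{"t":66,"xau":94},"zs":[73,37,20,20,10]},"dsl":{"a":{"acw":34,"db":85,"w":28},"jy":{"b":43,"cp":58,"jf":7},"o":[88,9]},"r":{"k":[34,19,92,2],"mg":{"hye":42,"pu":38}},"uq":[{"o":46,"wja":15},[57,97,45,9]]}
After op 4 (replace /r/mg/pu 31): {"ac":91,"dd":{"pnm":{"wk":41,"xiz":95},"uj":{"ci":57,"lz":2,"q":26,"vfb":77},"z":{"t":66,"xau":94},"zs":[73,37,20,20,10]},"dsl":{"a":{"acw":34,"db":85,"w":28},"jy":{"b":43,"cp":58,"jf":7},"o":[88,9]},"r":{"k":[34,19,92,2],"mg":{"hye":42,"pu":31}},"uq":[{"o":46,"wja":15},[57,97,45,9]]}
After op 5 (remove /dd/zs): {"ac":91,"dd":{"pnm":{"wk":41,"xiz":95},"uj":{"ci":57,"lz":2,"q":26,"vfb":77},"z":{"t":66,"xau":94}},"dsl":{"a":{"acw":34,"db":85,"w":28},"jy":{"b":43,"cp":58,"jf":7},"o":[88,9]},"r":{"k":[34,19,92,2],"mg":{"hye":42,"pu":31}},"uq":[{"o":46,"wja":15},[57,97,45,9]]}
After op 6 (remove /dd/uj/lz): {"ac":91,"dd":{"pnm":{"wk":41,"xiz":95},"uj":{"ci":57,"q":26,"vfb":77},"z":{"t":66,"xau":94}},"dsl":{"a":{"acw":34,"db":85,"w":28},"jy":{"b":43,"cp":58,"jf":7},"o":[88,9]},"r":{"k":[34,19,92,2],"mg":{"hye":42,"pu":31}},"uq":[{"o":46,"wja":15},[57,97,45,9]]}
After op 7 (add /r/j 24): {"ac":91,"dd":{"pnm":{"wk":41,"xiz":95},"uj":{"ci":57,"q":26,"vfb":77},"z":{"t":66,"xau":94}},"dsl":{"a":{"acw":34,"db":85,"w":28},"jy":{"b":43,"cp":58,"jf":7},"o":[88,9]},"r":{"j":24,"k":[34,19,92,2],"mg":{"hye":42,"pu":31}},"uq":[{"o":46,"wja":15},[57,97,45,9]]}
After op 8 (replace /r/mg/hye 89): {"ac":91,"dd":{"pnm":{"wk":41,"xiz":95},"uj":{"ci":57,"q":26,"vfb":77},"z":{"t":66,"xau":94}},"dsl":{"a":{"acw":34,"db":85,"w":28},"jy":{"b":43,"cp":58,"jf":7},"o":[88,9]},"r":{"j":24,"k":[34,19,92,2],"mg":{"hye":89,"pu":31}},"uq":[{"o":46,"wja":15},[57,97,45,9]]}
After op 9 (add /dd/uj/il 79): {"ac":91,"dd":{"pnm":{"wk":41,"xiz":95},"uj":{"ci":57,"il":79,"q":26,"vfb":77},"z":{"t":66,"xau":94}},"dsl":{"a":{"acw":34,"db":85,"w":28},"jy":{"b":43,"cp":58,"jf":7},"o":[88,9]},"r":{"j":24,"k":[34,19,92,2],"mg":{"hye":89,"pu":31}},"uq":[{"o":46,"wja":15},[57,97,45,9]]}
After op 10 (replace /dsl/jy/b 30): {"ac":91,"dd":{"pnm":{"wk":41,"xiz":95},"uj":{"ci":57,"il":79,"q":26,"vfb":77},"z":{"t":66,"xau":94}},"dsl":{"a":{"acw":34,"db":85,"w":28},"jy":{"b":30,"cp":58,"jf":7},"o":[88,9]},"r":{"j":24,"k":[34,19,92,2],"mg":{"hye":89,"pu":31}},"uq":[{"o":46,"wja":15},[57,97,45,9]]}
After op 11 (replace /dsl/a/acw 20): {"ac":91,"dd":{"pnm":{"wk":41,"xiz":95},"uj":{"ci":57,"il":79,"q":26,"vfb":77},"z":{"t":66,"xau":94}},"dsl":{"a":{"acw":20,"db":85,"w":28},"jy":{"b":30,"cp":58,"jf":7},"o":[88,9]},"r":{"j":24,"k":[34,19,92,2],"mg":{"hye":89,"pu":31}},"uq":[{"o":46,"wja":15},[57,97,45,9]]}
After op 12 (add /dd/pnm/ldj 38): {"ac":91,"dd":{"pnm":{"ldj":38,"wk":41,"xiz":95},"uj":{"ci":57,"il":79,"q":26,"vfb":77},"z":{"t":66,"xau":94}},"dsl":{"a":{"acw":20,"db":85,"w":28},"jy":{"b":30,"cp":58,"jf":7},"o":[88,9]},"r":{"j":24,"k":[34,19,92,2],"mg":{"hye":89,"pu":31}},"uq":[{"o":46,"wja":15},[57,97,45,9]]}
After op 13 (replace /uq/1/0 41): {"ac":91,"dd":{"pnm":{"ldj":38,"wk":41,"xiz":95},"uj":{"ci":57,"il":79,"q":26,"vfb":77},"z":{"t":66,"xau":94}},"dsl":{"a":{"acw":20,"db":85,"w":28},"jy":{"b":30,"cp":58,"jf":7},"o":[88,9]},"r":{"j":24,"k":[34,19,92,2],"mg":{"hye":89,"pu":31}},"uq":[{"o":46,"wja":15},[41,97,45,9]]}
After op 14 (remove /r/k/1): {"ac":91,"dd":{"pnm":{"ldj":38,"wk":41,"xiz":95},"uj":{"ci":57,"il":79,"q":26,"vfb":77},"z":{"t":66,"xau":94}},"dsl":{"a":{"acw":20,"db":85,"w":28},"jy":{"b":30,"cp":58,"jf":7},"o":[88,9]},"r":{"j":24,"k":[34,92,2],"mg":{"hye":89,"pu":31}},"uq":[{"o":46,"wja":15},[41,97,45,9]]}
After op 15 (replace /dsl/jy/b 59): {"ac":91,"dd":{"pnm":{"ldj":38,"wk":41,"xiz":95},"uj":{"ci":57,"il":79,"q":26,"vfb":77},"z":{"t":66,"xau":94}},"dsl":{"a":{"acw":20,"db":85,"w":28},"jy":{"b":59,"cp":58,"jf":7},"o":[88,9]},"r":{"j":24,"k":[34,92,2],"mg":{"hye":89,"pu":31}},"uq":[{"o":46,"wja":15},[41,97,45,9]]}
After op 16 (remove /r/mg/pu): {"ac":91,"dd":{"pnm":{"ldj":38,"wk":41,"xiz":95},"uj":{"ci":57,"il":79,"q":26,"vfb":77},"z":{"t":66,"xau":94}},"dsl":{"a":{"acw":20,"db":85,"w":28},"jy":{"b":59,"cp":58,"jf":7},"o":[88,9]},"r":{"j":24,"k":[34,92,2],"mg":{"hye":89}},"uq":[{"o":46,"wja":15},[41,97,45,9]]}
After op 17 (add /uq/1/1 43): {"ac":91,"dd":{"pnm":{"ldj":38,"wk":41,"xiz":95},"uj":{"ci":57,"il":79,"q":26,"vfb":77},"z":{"t":66,"xau":94}},"dsl":{"a":{"acw":20,"db":85,"w":28},"jy":{"b":59,"cp":58,"jf":7},"o":[88,9]},"r":{"j":24,"k":[34,92,2],"mg":{"hye":89}},"uq":[{"o":46,"wja":15},[41,43,97,45,9]]}
After op 18 (remove /dsl): {"ac":91,"dd":{"pnm":{"ldj":38,"wk":41,"xiz":95},"uj":{"ci":57,"il":79,"q":26,"vfb":77},"z":{"t":66,"xau":94}},"r":{"j":24,"k":[34,92,2],"mg":{"hye":89}},"uq":[{"o":46,"wja":15},[41,43,97,45,9]]}
Size at path /dd/pnm: 3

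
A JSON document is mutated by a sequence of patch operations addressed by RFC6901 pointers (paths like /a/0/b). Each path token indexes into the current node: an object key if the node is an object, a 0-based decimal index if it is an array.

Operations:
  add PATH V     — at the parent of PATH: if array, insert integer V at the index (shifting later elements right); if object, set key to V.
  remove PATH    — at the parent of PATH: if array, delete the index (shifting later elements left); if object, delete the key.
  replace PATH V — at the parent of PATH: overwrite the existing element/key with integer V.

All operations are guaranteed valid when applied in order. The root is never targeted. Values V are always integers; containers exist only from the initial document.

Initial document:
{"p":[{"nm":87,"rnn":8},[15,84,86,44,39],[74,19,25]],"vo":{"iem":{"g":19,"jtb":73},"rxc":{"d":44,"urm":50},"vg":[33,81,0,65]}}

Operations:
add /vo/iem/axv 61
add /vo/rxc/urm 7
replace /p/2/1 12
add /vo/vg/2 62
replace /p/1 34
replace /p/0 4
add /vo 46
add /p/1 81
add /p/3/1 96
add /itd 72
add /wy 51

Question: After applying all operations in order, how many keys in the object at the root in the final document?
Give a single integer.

Answer: 4

Derivation:
After op 1 (add /vo/iem/axv 61): {"p":[{"nm":87,"rnn":8},[15,84,86,44,39],[74,19,25]],"vo":{"iem":{"axv":61,"g":19,"jtb":73},"rxc":{"d":44,"urm":50},"vg":[33,81,0,65]}}
After op 2 (add /vo/rxc/urm 7): {"p":[{"nm":87,"rnn":8},[15,84,86,44,39],[74,19,25]],"vo":{"iem":{"axv":61,"g":19,"jtb":73},"rxc":{"d":44,"urm":7},"vg":[33,81,0,65]}}
After op 3 (replace /p/2/1 12): {"p":[{"nm":87,"rnn":8},[15,84,86,44,39],[74,12,25]],"vo":{"iem":{"axv":61,"g":19,"jtb":73},"rxc":{"d":44,"urm":7},"vg":[33,81,0,65]}}
After op 4 (add /vo/vg/2 62): {"p":[{"nm":87,"rnn":8},[15,84,86,44,39],[74,12,25]],"vo":{"iem":{"axv":61,"g":19,"jtb":73},"rxc":{"d":44,"urm":7},"vg":[33,81,62,0,65]}}
After op 5 (replace /p/1 34): {"p":[{"nm":87,"rnn":8},34,[74,12,25]],"vo":{"iem":{"axv":61,"g":19,"jtb":73},"rxc":{"d":44,"urm":7},"vg":[33,81,62,0,65]}}
After op 6 (replace /p/0 4): {"p":[4,34,[74,12,25]],"vo":{"iem":{"axv":61,"g":19,"jtb":73},"rxc":{"d":44,"urm":7},"vg":[33,81,62,0,65]}}
After op 7 (add /vo 46): {"p":[4,34,[74,12,25]],"vo":46}
After op 8 (add /p/1 81): {"p":[4,81,34,[74,12,25]],"vo":46}
After op 9 (add /p/3/1 96): {"p":[4,81,34,[74,96,12,25]],"vo":46}
After op 10 (add /itd 72): {"itd":72,"p":[4,81,34,[74,96,12,25]],"vo":46}
After op 11 (add /wy 51): {"itd":72,"p":[4,81,34,[74,96,12,25]],"vo":46,"wy":51}
Size at the root: 4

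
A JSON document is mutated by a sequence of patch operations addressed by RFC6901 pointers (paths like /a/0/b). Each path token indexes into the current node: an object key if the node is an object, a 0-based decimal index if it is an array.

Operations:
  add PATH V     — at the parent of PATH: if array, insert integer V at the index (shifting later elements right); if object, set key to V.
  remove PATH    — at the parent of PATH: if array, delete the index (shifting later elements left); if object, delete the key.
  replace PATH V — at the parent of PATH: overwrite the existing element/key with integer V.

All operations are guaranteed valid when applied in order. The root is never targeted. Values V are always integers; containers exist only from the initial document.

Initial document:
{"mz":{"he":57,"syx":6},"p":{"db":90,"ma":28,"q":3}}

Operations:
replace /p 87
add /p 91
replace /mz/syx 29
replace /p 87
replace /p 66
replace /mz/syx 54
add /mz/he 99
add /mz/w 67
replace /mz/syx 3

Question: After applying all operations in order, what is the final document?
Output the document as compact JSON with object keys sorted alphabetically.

After op 1 (replace /p 87): {"mz":{"he":57,"syx":6},"p":87}
After op 2 (add /p 91): {"mz":{"he":57,"syx":6},"p":91}
After op 3 (replace /mz/syx 29): {"mz":{"he":57,"syx":29},"p":91}
After op 4 (replace /p 87): {"mz":{"he":57,"syx":29},"p":87}
After op 5 (replace /p 66): {"mz":{"he":57,"syx":29},"p":66}
After op 6 (replace /mz/syx 54): {"mz":{"he":57,"syx":54},"p":66}
After op 7 (add /mz/he 99): {"mz":{"he":99,"syx":54},"p":66}
After op 8 (add /mz/w 67): {"mz":{"he":99,"syx":54,"w":67},"p":66}
After op 9 (replace /mz/syx 3): {"mz":{"he":99,"syx":3,"w":67},"p":66}

Answer: {"mz":{"he":99,"syx":3,"w":67},"p":66}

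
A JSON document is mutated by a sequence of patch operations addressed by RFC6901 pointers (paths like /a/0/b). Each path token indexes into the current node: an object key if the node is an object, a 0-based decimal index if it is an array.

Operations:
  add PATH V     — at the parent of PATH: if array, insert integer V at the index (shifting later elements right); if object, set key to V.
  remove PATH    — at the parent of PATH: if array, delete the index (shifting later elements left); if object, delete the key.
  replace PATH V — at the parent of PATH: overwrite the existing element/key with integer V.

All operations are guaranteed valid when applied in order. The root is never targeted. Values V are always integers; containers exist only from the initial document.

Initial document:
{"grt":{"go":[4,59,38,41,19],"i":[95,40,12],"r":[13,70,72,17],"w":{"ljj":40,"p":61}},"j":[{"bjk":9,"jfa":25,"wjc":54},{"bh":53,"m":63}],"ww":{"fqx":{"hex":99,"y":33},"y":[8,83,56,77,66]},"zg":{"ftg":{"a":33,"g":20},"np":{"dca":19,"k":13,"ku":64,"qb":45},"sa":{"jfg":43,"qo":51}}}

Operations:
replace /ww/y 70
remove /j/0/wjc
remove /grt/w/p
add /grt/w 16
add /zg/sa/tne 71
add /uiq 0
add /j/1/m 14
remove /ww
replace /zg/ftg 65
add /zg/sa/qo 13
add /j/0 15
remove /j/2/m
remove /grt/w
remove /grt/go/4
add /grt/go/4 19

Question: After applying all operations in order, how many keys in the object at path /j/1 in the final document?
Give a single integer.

Answer: 2

Derivation:
After op 1 (replace /ww/y 70): {"grt":{"go":[4,59,38,41,19],"i":[95,40,12],"r":[13,70,72,17],"w":{"ljj":40,"p":61}},"j":[{"bjk":9,"jfa":25,"wjc":54},{"bh":53,"m":63}],"ww":{"fqx":{"hex":99,"y":33},"y":70},"zg":{"ftg":{"a":33,"g":20},"np":{"dca":19,"k":13,"ku":64,"qb":45},"sa":{"jfg":43,"qo":51}}}
After op 2 (remove /j/0/wjc): {"grt":{"go":[4,59,38,41,19],"i":[95,40,12],"r":[13,70,72,17],"w":{"ljj":40,"p":61}},"j":[{"bjk":9,"jfa":25},{"bh":53,"m":63}],"ww":{"fqx":{"hex":99,"y":33},"y":70},"zg":{"ftg":{"a":33,"g":20},"np":{"dca":19,"k":13,"ku":64,"qb":45},"sa":{"jfg":43,"qo":51}}}
After op 3 (remove /grt/w/p): {"grt":{"go":[4,59,38,41,19],"i":[95,40,12],"r":[13,70,72,17],"w":{"ljj":40}},"j":[{"bjk":9,"jfa":25},{"bh":53,"m":63}],"ww":{"fqx":{"hex":99,"y":33},"y":70},"zg":{"ftg":{"a":33,"g":20},"np":{"dca":19,"k":13,"ku":64,"qb":45},"sa":{"jfg":43,"qo":51}}}
After op 4 (add /grt/w 16): {"grt":{"go":[4,59,38,41,19],"i":[95,40,12],"r":[13,70,72,17],"w":16},"j":[{"bjk":9,"jfa":25},{"bh":53,"m":63}],"ww":{"fqx":{"hex":99,"y":33},"y":70},"zg":{"ftg":{"a":33,"g":20},"np":{"dca":19,"k":13,"ku":64,"qb":45},"sa":{"jfg":43,"qo":51}}}
After op 5 (add /zg/sa/tne 71): {"grt":{"go":[4,59,38,41,19],"i":[95,40,12],"r":[13,70,72,17],"w":16},"j":[{"bjk":9,"jfa":25},{"bh":53,"m":63}],"ww":{"fqx":{"hex":99,"y":33},"y":70},"zg":{"ftg":{"a":33,"g":20},"np":{"dca":19,"k":13,"ku":64,"qb":45},"sa":{"jfg":43,"qo":51,"tne":71}}}
After op 6 (add /uiq 0): {"grt":{"go":[4,59,38,41,19],"i":[95,40,12],"r":[13,70,72,17],"w":16},"j":[{"bjk":9,"jfa":25},{"bh":53,"m":63}],"uiq":0,"ww":{"fqx":{"hex":99,"y":33},"y":70},"zg":{"ftg":{"a":33,"g":20},"np":{"dca":19,"k":13,"ku":64,"qb":45},"sa":{"jfg":43,"qo":51,"tne":71}}}
After op 7 (add /j/1/m 14): {"grt":{"go":[4,59,38,41,19],"i":[95,40,12],"r":[13,70,72,17],"w":16},"j":[{"bjk":9,"jfa":25},{"bh":53,"m":14}],"uiq":0,"ww":{"fqx":{"hex":99,"y":33},"y":70},"zg":{"ftg":{"a":33,"g":20},"np":{"dca":19,"k":13,"ku":64,"qb":45},"sa":{"jfg":43,"qo":51,"tne":71}}}
After op 8 (remove /ww): {"grt":{"go":[4,59,38,41,19],"i":[95,40,12],"r":[13,70,72,17],"w":16},"j":[{"bjk":9,"jfa":25},{"bh":53,"m":14}],"uiq":0,"zg":{"ftg":{"a":33,"g":20},"np":{"dca":19,"k":13,"ku":64,"qb":45},"sa":{"jfg":43,"qo":51,"tne":71}}}
After op 9 (replace /zg/ftg 65): {"grt":{"go":[4,59,38,41,19],"i":[95,40,12],"r":[13,70,72,17],"w":16},"j":[{"bjk":9,"jfa":25},{"bh":53,"m":14}],"uiq":0,"zg":{"ftg":65,"np":{"dca":19,"k":13,"ku":64,"qb":45},"sa":{"jfg":43,"qo":51,"tne":71}}}
After op 10 (add /zg/sa/qo 13): {"grt":{"go":[4,59,38,41,19],"i":[95,40,12],"r":[13,70,72,17],"w":16},"j":[{"bjk":9,"jfa":25},{"bh":53,"m":14}],"uiq":0,"zg":{"ftg":65,"np":{"dca":19,"k":13,"ku":64,"qb":45},"sa":{"jfg":43,"qo":13,"tne":71}}}
After op 11 (add /j/0 15): {"grt":{"go":[4,59,38,41,19],"i":[95,40,12],"r":[13,70,72,17],"w":16},"j":[15,{"bjk":9,"jfa":25},{"bh":53,"m":14}],"uiq":0,"zg":{"ftg":65,"np":{"dca":19,"k":13,"ku":64,"qb":45},"sa":{"jfg":43,"qo":13,"tne":71}}}
After op 12 (remove /j/2/m): {"grt":{"go":[4,59,38,41,19],"i":[95,40,12],"r":[13,70,72,17],"w":16},"j":[15,{"bjk":9,"jfa":25},{"bh":53}],"uiq":0,"zg":{"ftg":65,"np":{"dca":19,"k":13,"ku":64,"qb":45},"sa":{"jfg":43,"qo":13,"tne":71}}}
After op 13 (remove /grt/w): {"grt":{"go":[4,59,38,41,19],"i":[95,40,12],"r":[13,70,72,17]},"j":[15,{"bjk":9,"jfa":25},{"bh":53}],"uiq":0,"zg":{"ftg":65,"np":{"dca":19,"k":13,"ku":64,"qb":45},"sa":{"jfg":43,"qo":13,"tne":71}}}
After op 14 (remove /grt/go/4): {"grt":{"go":[4,59,38,41],"i":[95,40,12],"r":[13,70,72,17]},"j":[15,{"bjk":9,"jfa":25},{"bh":53}],"uiq":0,"zg":{"ftg":65,"np":{"dca":19,"k":13,"ku":64,"qb":45},"sa":{"jfg":43,"qo":13,"tne":71}}}
After op 15 (add /grt/go/4 19): {"grt":{"go":[4,59,38,41,19],"i":[95,40,12],"r":[13,70,72,17]},"j":[15,{"bjk":9,"jfa":25},{"bh":53}],"uiq":0,"zg":{"ftg":65,"np":{"dca":19,"k":13,"ku":64,"qb":45},"sa":{"jfg":43,"qo":13,"tne":71}}}
Size at path /j/1: 2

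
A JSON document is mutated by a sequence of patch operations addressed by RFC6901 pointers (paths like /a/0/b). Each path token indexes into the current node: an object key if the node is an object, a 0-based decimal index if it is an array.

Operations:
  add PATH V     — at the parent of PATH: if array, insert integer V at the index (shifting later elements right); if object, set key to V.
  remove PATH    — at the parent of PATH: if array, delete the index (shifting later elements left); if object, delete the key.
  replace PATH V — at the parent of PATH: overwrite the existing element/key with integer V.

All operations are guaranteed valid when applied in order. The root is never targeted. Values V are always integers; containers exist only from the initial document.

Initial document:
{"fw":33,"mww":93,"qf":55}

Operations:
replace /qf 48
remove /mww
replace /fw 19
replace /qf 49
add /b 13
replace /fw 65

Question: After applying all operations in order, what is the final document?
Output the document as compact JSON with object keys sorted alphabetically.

After op 1 (replace /qf 48): {"fw":33,"mww":93,"qf":48}
After op 2 (remove /mww): {"fw":33,"qf":48}
After op 3 (replace /fw 19): {"fw":19,"qf":48}
After op 4 (replace /qf 49): {"fw":19,"qf":49}
After op 5 (add /b 13): {"b":13,"fw":19,"qf":49}
After op 6 (replace /fw 65): {"b":13,"fw":65,"qf":49}

Answer: {"b":13,"fw":65,"qf":49}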